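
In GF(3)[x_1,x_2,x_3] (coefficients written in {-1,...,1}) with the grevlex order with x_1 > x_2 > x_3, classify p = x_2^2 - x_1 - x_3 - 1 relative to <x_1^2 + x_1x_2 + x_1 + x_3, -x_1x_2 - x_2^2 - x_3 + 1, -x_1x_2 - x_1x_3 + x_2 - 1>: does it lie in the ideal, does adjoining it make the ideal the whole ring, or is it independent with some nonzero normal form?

x_2^2 - x_1 - x_3 - 1 lies in I (it reduces to 0).

First compute the reduced Gröbner basis of I by Buchberger's algorithm.
f_1 = x_1^2 + x_1x_2 + x_1 + x_3, LT = x_1^2.
f_2 = -x_1x_2 - x_2^2 - x_3 + 1, LT = x_1x_2.
f_3 = -x_1x_2 - x_1x_3 + x_2 - 1, LT = x_1x_2.

S(f_1,f_2): lcm = x_1^2x_2. S = x_1x_2 - x_1x_3 + x_2x_3 + x_1.
  leading term x_1x_2: subtract (-1)·f_2 from x_1x_2 - x_1x_3 + x_2x_3 + x_1 → -x_2^2 - x_1x_3 + x_2x_3 + x_1 - x_3 + 1
  leading term x_2^2: no divisor's leading term divides it; move -x_2^2 to the remainder.
  leading term x_1x_3: no divisor's leading term divides it; move -x_1x_3 to the remainder.
  leading term x_2x_3: no divisor's leading term divides it; move x_2x_3 to the remainder.
  leading term x_1: no divisor's leading term divides it; move x_1 to the remainder.
  leading term x_3: no divisor's leading term divides it; move -x_3 to the remainder.
  leading term 1: no divisor's leading term divides it; move 1 to the remainder.
  remainder -x_2^2 - x_1x_3 + x_2x_3 + x_1 - x_3 + 1 ≠ 0; add h_4 = -x_2^2 - x_1x_3 + x_2x_3 + x_1 - x_3 + 1 to the basis.

S(f_1,f_3): lcm = x_1^2x_2. S = x_1x_2^2 - x_1^2x_3 - x_1x_2 + x_2x_3 - x_1.
  leading term x_1x_2^2: subtract (-x_2)·f_2 from x_1x_2^2 - x_1^2x_3 - x_1x_2 + x_2x_3 - x_1 → -x_2^3 - x_1^2x_3 - x_1x_2 - x_1 + x_2
  leading term x_2^3: subtract (x_2)·h_4 from -x_2^3 - x_1^2x_3 - x_1x_2 - x_1 + x_2 → -x_1^2x_3 + x_1x_2x_3 - x_2^2x_3 + x_1x_2 + x_2x_3 - x_1
  leading term x_1^2x_3: subtract (-x_3)·f_1 from -x_1^2x_3 + x_1x_2x_3 - x_2^2x_3 + x_1x_2 + x_2x_3 - x_1 → -x_1x_2x_3 - x_2^2x_3 + x_1x_2 + x_1x_3 + x_2x_3 + x_3^2 - x_1
  leading term x_1x_2x_3: subtract (x_3)·f_2 from -x_1x_2x_3 - x_2^2x_3 + x_1x_2 + x_1x_3 + x_2x_3 + x_3^2 - x_1 → x_1x_2 + x_1x_3 + x_2x_3 - x_3^2 - x_1 - x_3
  leading term x_1x_2: subtract (-1)·f_2 from x_1x_2 + x_1x_3 + x_2x_3 - x_3^2 - x_1 - x_3 → -x_2^2 + x_1x_3 + x_2x_3 - x_3^2 - x_1 + x_3 + 1
  leading term x_2^2: subtract (1)·h_4 from -x_2^2 + x_1x_3 + x_2x_3 - x_3^2 - x_1 + x_3 + 1 → -x_1x_3 - x_3^2 + x_1 - x_3
  leading term x_1x_3: no divisor's leading term divides it; move -x_1x_3 to the remainder.
  leading term x_3^2: no divisor's leading term divides it; move -x_3^2 to the remainder.
  leading term x_1: no divisor's leading term divides it; move x_1 to the remainder.
  leading term x_3: no divisor's leading term divides it; move -x_3 to the remainder.
  remainder -x_1x_3 - x_3^2 + x_1 - x_3 ≠ 0; add h_5 = -x_1x_3 - x_3^2 + x_1 - x_3 to the basis.

S(f_2,f_3): lcm = x_1x_2. S = x_2^2 - x_1x_3 + x_2 + x_3 + 1.
  leading term x_2^2: subtract (-1)·h_4 from x_2^2 - x_1x_3 + x_2 + x_3 + 1 → x_1x_3 + x_2x_3 + x_1 + x_2 - 1
  leading term x_1x_3: subtract (-1)·h_5 from x_1x_3 + x_2x_3 + x_1 + x_2 - 1 → x_2x_3 - x_3^2 - x_1 + x_2 - x_3 - 1
  leading term x_2x_3: no divisor's leading term divides it; move x_2x_3 to the remainder.
  leading term x_3^2: no divisor's leading term divides it; move -x_3^2 to the remainder.
  leading term x_1: no divisor's leading term divides it; move -x_1 to the remainder.
  leading term x_2: no divisor's leading term divides it; move x_2 to the remainder.
  leading term x_3: no divisor's leading term divides it; move -x_3 to the remainder.
  leading term 1: no divisor's leading term divides it; move -1 to the remainder.
  remainder x_2x_3 - x_3^2 - x_1 + x_2 - x_3 - 1 ≠ 0; add h_6 = x_2x_3 - x_3^2 - x_1 + x_2 - x_3 - 1 to the basis.

S(f_3,h_4): lcm = x_1x_2^2. S = -x_1^2x_3 - x_1x_2x_3 + x_1^2 - x_2^2 - x_1x_3 + x_1 + x_2.
  leading term x_1^2x_3: subtract (-x_3)·f_1 from -x_1^2x_3 - x_1x_2x_3 + x_1^2 - x_2^2 - x_1x_3 + x_1 + x_2 → x_1^2 - x_2^2 + x_3^2 + x_1 + x_2
  leading term x_1^2: subtract (1)·f_1 from x_1^2 - x_2^2 + x_3^2 + x_1 + x_2 → -x_1x_2 - x_2^2 + x_3^2 + x_2 - x_3
  leading term x_1x_2: subtract (1)·f_2 from -x_1x_2 - x_2^2 + x_3^2 + x_2 - x_3 → x_3^2 + x_2 - 1
  leading term x_3^2: no divisor's leading term divides it; move x_3^2 to the remainder.
  leading term x_2: no divisor's leading term divides it; move x_2 to the remainder.
  leading term 1: no divisor's leading term divides it; move -1 to the remainder.
  remainder x_3^2 + x_2 - 1 ≠ 0; add h_7 = x_3^2 + x_2 - 1 to the basis.

The other S-polynomials (S(f_1,h_4), S(f_2,h_4), S(f_1,h_5), S(f_2,h_5), S(f_3,h_5), S(h_4,h_5), S(f_1,h_6), S(f_2,h_6), S(f_3,h_6), S(h_4,h_6), S(h_5,h_6), S(f_1,h_7), S(f_2,h_7), S(f_3,h_7), S(h_4,h_7), S(h_5,h_7), S(h_6,h_7)) all reduce to 0 modulo the current basis, so we have a Gröbner basis.
Inter-reduce: drop elements whose leading term is divisible by another's, tail-reduce, and make monic.
Reduced Gröbner basis: {x_1^2 - x_3, x_1x_2 + x_1 - x_3, x_2^2 - x_1 - x_3 - 1, x_1x_3 - x_1 - x_2 + x_3 + 1, x_2x_3 - x_1 - x_2 - x_3 + 1, x_3^2 + x_2 - 1}.
Label its elements g_1 = x_1^2 - x_3, g_2 = x_1x_2 + x_1 - x_3, g_3 = x_2^2 - x_1 - x_3 - 1, g_4 = x_1x_3 - x_1 - x_2 + x_3 + 1, g_5 = x_2x_3 - x_1 - x_2 - x_3 + 1, g_6 = x_3^2 + x_2 - 1.

Reduce p = x_2^2 - x_1 - x_3 - 1 modulo G:
  leading term x_2^2: subtract (1)·g_3 from x_2^2 - x_1 - x_3 - 1 → 0
  normal form = 0.
Since the normal form is 0, p ∈ I.

The remainder on division by a Gröbner basis is unique — it is the normal form.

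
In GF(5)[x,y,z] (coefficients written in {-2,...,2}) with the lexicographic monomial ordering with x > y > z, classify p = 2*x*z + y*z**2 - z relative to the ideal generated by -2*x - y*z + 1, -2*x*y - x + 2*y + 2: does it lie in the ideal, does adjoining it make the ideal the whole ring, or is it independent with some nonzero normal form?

2*x*z + y*z**2 - z lies in I (it reduces to 0).

First compute the reduced Gröbner basis of I by Buchberger's algorithm.
f_1 = -2*x - y*z + 1, LT = x.
f_2 = -2*x*y - x + 2*y + 2, LT = x*y.

S(f_1,f_2): lcm = x*y. S = 2*x - 2*y**2*z - 2*y + 1.
  leading term x: subtract (-1)·f_1 from 2*x - 2*y**2*z - 2*y + 1 → -2*y**2*z - y*z - 2*y + 2
  leading term y**2*z: no divisor's leading term divides it; move -2*y**2*z to the remainder.
  leading term y*z: no divisor's leading term divides it; move -y*z to the remainder.
  leading term y: no divisor's leading term divides it; move -2*y to the remainder.
  leading term 1: no divisor's leading term divides it; move 2 to the remainder.
  remainder -2*y**2*z - y*z - 2*y + 2 ≠ 0; add h_3 = -2*y**2*z - y*z - 2*y + 2 to the basis.

S(f_1,h_3): leading monomials are coprime, so the S-polynomial reduces to 0 (Buchberger's first criterion).
S(f_2,h_3): lcm = x*y**2*z. S = -x*y + x - y**2*z - y*z.
  leading term x*y: subtract (-2*y)·f_1 from -x*y + x - y**2*z - y*z → x + 2*y**2*z - y*z + 2*y
  leading term x: subtract (2)·f_1 from x + 2*y**2*z - y*z + 2*y → 2*y**2*z + y*z + 2*y - 2
  leading term y**2*z: subtract (-1)·h_3 from 2*y**2*z + y*z + 2*y - 2 → 0
  remainder 0.

Every S-polynomial of the final basis reduces to 0, so we have a Gröbner basis.
Inter-reduce: drop elements whose leading term is divisible by another's, tail-reduce, and make monic.
Reduced Gröbner basis: {x - 2*y*z + 2, y**2*z - 2*y*z + y - 1}.
Label its elements g_1 = x - 2*y*z + 2, g_2 = y**2*z - 2*y*z + y - 1.

Reduce p = 2*x*z + y*z**2 - z modulo G:
  leading term x*z: subtract (2*z)·g_1 from 2*x*z + y*z**2 - z → 0
  normal form = 0.
Since the normal form is 0, p ∈ I.

Ideal membership is decidable via reduction modulo a Gröbner basis.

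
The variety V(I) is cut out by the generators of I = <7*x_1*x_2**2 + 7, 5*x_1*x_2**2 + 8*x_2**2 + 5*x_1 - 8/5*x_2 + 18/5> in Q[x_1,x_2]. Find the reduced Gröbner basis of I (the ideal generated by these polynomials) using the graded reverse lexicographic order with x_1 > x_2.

G = {x_1**2 - 8/25*x_1*x_2 - 7/25*x_1 - 8/5, x_2**2 + 5/8*x_1 - 1/5*x_2 - 7/40}

f_1 = 7*x_1*x_2**2 + 7, LT = x_1*x_2**2.
f_2 = 5*x_1*x_2**2 + 8*x_2**2 + 5*x_1 - 8/5*x_2 + 18/5, LT = x_1*x_2**2.

S(f_1,f_2): lcm = x_1*x_2**2. S = -8/5*x_2**2 - x_1 + 8/25*x_2 + 7/25.
  reduce S modulo (f_1, f_2):
  remainder -8/5*x_2**2 - x_1 + 8/25*x_2 + 7/25 ≠ 0; add g_3 = -8/5*x_2**2 - x_1 + 8/25*x_2 + 7/25 to the basis.

S(f_1,g_3): lcm = x_1*x_2**2. S = -5/8*x_1**2 + 1/5*x_1*x_2 + 7/40*x_1 + 1.
  reduce S modulo (f_1, f_2, g_3):
  remainder -5/8*x_1**2 + 1/5*x_1*x_2 + 7/40*x_1 + 1 ≠ 0; add g_4 = -5/8*x_1**2 + 1/5*x_1*x_2 + 7/40*x_1 + 1 to the basis.

The other S-polynomials (S(f_2,g_3), S(f_1,g_4), S(f_2,g_4), S(g_3,g_4)) all reduce to 0 modulo the current basis, so we have a Gröbner basis.
Inter-reduce: drop elements whose leading term is divisible by another's, tail-reduce, and make monic.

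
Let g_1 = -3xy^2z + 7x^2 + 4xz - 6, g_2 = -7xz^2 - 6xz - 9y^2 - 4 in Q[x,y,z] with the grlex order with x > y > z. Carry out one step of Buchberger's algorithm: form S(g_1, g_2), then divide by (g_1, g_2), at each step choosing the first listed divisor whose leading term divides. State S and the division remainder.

S(g_1, g_2) = -6/7xy^2z - 9/7y^4 - 7/3x^2z - 4/3xz^2 - 4/7y^2 + 2z; remainder on division = -9/7y^4 - 7/3x^2z - 2x^2 + 8/7y^2 + 2z + 52/21.

lcm(LM(g_1), LM(g_2)) = xy^2z^2.
S = (lcm/LT(g_1))·g_1 − (lcm/LT(g_2))·g_2 = -6/7xy^2z - 9/7y^4 - 7/3x^2z - 4/3xz^2 - 4/7y^2 + 2z.
Reduce S modulo (g_1, g_2) in that order:
  leading term xy^2z: subtract (2/7)·g_1 from -6/7xy^2z - 9/7y^4 - 7/3x^2z - 4/3xz^2 - 4/7y^2 + 2z → -9/7y^4 - 7/3x^2z - 4/3xz^2 - 2x^2 - 8/7xz - 4/7y^2 + 2z + 12/7
  leading term y^4: no divisor's leading term divides it; move -9/7y^4 to the remainder.
  leading term x^2z: no divisor's leading term divides it; move -7/3x^2z to the remainder.
  leading term xz^2: subtract (4/21)·g_2 from -4/3xz^2 - 2x^2 - 8/7xz - 4/7y^2 + 2z + 12/7 → -2x^2 + 8/7y^2 + 2z + 52/21
  leading term x^2: no divisor's leading term divides it; move -2x^2 to the remainder.
  leading term y^2: no divisor's leading term divides it; move 8/7y^2 to the remainder.
  leading term z: no divisor's leading term divides it; move 2z to the remainder.
  leading term 1: no divisor's leading term divides it; move 52/21 to the remainder.
The remainder -9/7y^4 - 7/3x^2z - 2x^2 + 8/7y^2 + 2z + 52/21 is nonzero, so it would be added as the next basis element.
This is the inner loop of Buchberger's algorithm — each nonzero remainder becomes a new basis element.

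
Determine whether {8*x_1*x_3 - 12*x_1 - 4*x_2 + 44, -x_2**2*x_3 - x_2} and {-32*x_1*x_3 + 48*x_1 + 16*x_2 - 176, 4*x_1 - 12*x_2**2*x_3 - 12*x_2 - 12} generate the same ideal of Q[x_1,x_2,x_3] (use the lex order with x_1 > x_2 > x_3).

No, the ideals differ.

Since reduced Gröbner bases are canonical representatives of ideals under a given ordering, it suffices to compute and compare them.
Buchberger on the first generating set:
f_1 = 8*x_1*x_3 - 12*x_1 - 4*x_2 + 44, LT = x_1*x_3.
f_2 = -x_2**2*x_3 - x_2, LT = x_2**2*x_3.

S(f_1,f_2): lcm = x_1*x_2**2*x_3. S = -3/2*x_1*x_2**2 - x_1*x_2 - 1/2*x_2**3 + 11/2*x_2**2.
  leading term x_1*x_2**2: no divisor's leading term divides it; move -3/2*x_1*x_2**2 to the remainder.
  leading term x_1*x_2: no divisor's leading term divides it; move -x_1*x_2 to the remainder.
  leading term x_2**3: no divisor's leading term divides it; move -1/2*x_2**3 to the remainder.
  leading term x_2**2: no divisor's leading term divides it; move 11/2*x_2**2 to the remainder.
  remainder -3/2*x_1*x_2**2 - x_1*x_2 - 1/2*x_2**3 + 11/2*x_2**2 ≠ 0; add g_3 = -3/2*x_1*x_2**2 - x_1*x_2 - 1/2*x_2**3 + 11/2*x_2**2 to the basis.

S(f_1,g_3): lcm = x_1*x_2**2*x_3. S = -3/2*x_1*x_2**2 - 2/3*x_1*x_2*x_3 - 1/3*x_2**3*x_3 - 1/2*x_2**3 + 11/3*x_2**2*x_3 + 11/2*x_2**2.
  leading term x_1*x_2**2: subtract (1)·g_3 from -3/2*x_1*x_2**2 - 2/3*x_1*x_2*x_3 - 1/3*x_2**3*x_3 - 1/2*x_2**3 + 11/3*x_2**2*x_3 + 11/2*x_2**2 → -2/3*x_1*x_2*x_3 + x_1*x_2 - 1/3*x_2**3*x_3 + 11/3*x_2**2*x_3
  leading term x_1*x_2*x_3: subtract (-1/12*x_2)·f_1 from -2/3*x_1*x_2*x_3 + x_1*x_2 - 1/3*x_2**3*x_3 + 11/3*x_2**2*x_3 → -1/3*x_2**3*x_3 + 11/3*x_2**2*x_3 - 1/3*x_2**2 + 11/3*x_2
  leading term x_2**3*x_3: subtract (1/3*x_2)·f_2 from -1/3*x_2**3*x_3 + 11/3*x_2**2*x_3 - 1/3*x_2**2 + 11/3*x_2 → 11/3*x_2**2*x_3 + 11/3*x_2
  leading term x_2**2*x_3: subtract (-11/3)·f_2 from 11/3*x_2**2*x_3 + 11/3*x_2 → 0
  remainder 0.

S(f_2,g_3): lcm = x_1*x_2**2*x_3. S = -2/3*x_1*x_2*x_3 + x_1*x_2 - 1/3*x_2**3*x_3 + 11/3*x_2**2*x_3.
  leading term x_1*x_2*x_3: subtract (-1/12*x_2)·f_1 from -2/3*x_1*x_2*x_3 + x_1*x_2 - 1/3*x_2**3*x_3 + 11/3*x_2**2*x_3 → -1/3*x_2**3*x_3 + 11/3*x_2**2*x_3 - 1/3*x_2**2 + 11/3*x_2
  leading term x_2**3*x_3: subtract (1/3*x_2)·f_2 from -1/3*x_2**3*x_3 + 11/3*x_2**2*x_3 - 1/3*x_2**2 + 11/3*x_2 → 11/3*x_2**2*x_3 + 11/3*x_2
  leading term x_2**2*x_3: subtract (-11/3)·f_2 from 11/3*x_2**2*x_3 + 11/3*x_2 → 0
  remainder 0.

Every S-polynomial of the final basis reduces to 0, so we have a Gröbner basis.
Inter-reduce: drop elements whose leading term is divisible by another's, tail-reduce, and make monic.
Reduced Gröbner basis: {x_1*x_2**2 + 2/3*x_1*x_2 + 1/3*x_2**3 - 11/3*x_2**2, x_1*x_3 - 3/2*x_1 - 1/2*x_2 + 11/2, x_2**2*x_3 + x_2}.

Buchberger on the second generating set:
h_1 = -32*x_1*x_3 + 48*x_1 + 16*x_2 - 176, LT = x_1*x_3.
h_2 = 4*x_1 - 12*x_2**2*x_3 - 12*x_2 - 12, LT = x_1.

S(h_1,h_2): lcm = x_1*x_3. S = -3/2*x_1 + 3*x_2**2*x_3**2 + 3*x_2*x_3 - 1/2*x_2 + 3*x_3 + 11/2.
  leading term x_1: subtract (-3/8)·h_2 from -3/2*x_1 + 3*x_2**2*x_3**2 + 3*x_2*x_3 - 1/2*x_2 + 3*x_3 + 11/2 → 3*x_2**2*x_3**2 - 9/2*x_2**2*x_3 + 3*x_2*x_3 - 5*x_2 + 3*x_3 + 1
  leading term x_2**2*x_3**2: no divisor's leading term divides it; move 3*x_2**2*x_3**2 to the remainder.
  leading term x_2**2*x_3: no divisor's leading term divides it; move -9/2*x_2**2*x_3 to the remainder.
  leading term x_2*x_3: no divisor's leading term divides it; move 3*x_2*x_3 to the remainder.
  leading term x_2: no divisor's leading term divides it; move -5*x_2 to the remainder.
  leading term x_3: no divisor's leading term divides it; move 3*x_3 to the remainder.
  leading term 1: no divisor's leading term divides it; move 1 to the remainder.
  remainder 3*x_2**2*x_3**2 - 9/2*x_2**2*x_3 + 3*x_2*x_3 - 5*x_2 + 3*x_3 + 1 ≠ 0; add k_3 = 3*x_2**2*x_3**2 - 9/2*x_2**2*x_3 + 3*x_2*x_3 - 5*x_2 + 3*x_3 + 1 to the basis.

S(h_1,k_3): lcm = x_1*x_2**2*x_3**2. S = -x_1*x_2*x_3 + 5/3*x_1*x_2 - x_1*x_3 - 1/3*x_1 - 1/2*x_2**3*x_3 + 11/2*x_2**2*x_3.
  leading term x_1*x_2*x_3: subtract (1/32*x_2)·h_1 from -x_1*x_2*x_3 + 5/3*x_1*x_2 - x_1*x_3 - 1/3*x_1 - 1/2*x_2**3*x_3 + 11/2*x_2**2*x_3 → 1/6*x_1*x_2 - x_1*x_3 - 1/3*x_1 - 1/2*x_2**3*x_3 + 11/2*x_2**2*x_3 - 1/2*x_2**2 + 11/2*x_2
  leading term x_1*x_2: subtract (1/24*x_2)·h_2 from 1/6*x_1*x_2 - x_1*x_3 - 1/3*x_1 - 1/2*x_2**3*x_3 + 11/2*x_2**2*x_3 - 1/2*x_2**2 + 11/2*x_2 → -x_1*x_3 - 1/3*x_1 + 11/2*x_2**2*x_3 + 6*x_2
  leading term x_1*x_3: subtract (1/32)·h_1 from -x_1*x_3 - 1/3*x_1 + 11/2*x_2**2*x_3 + 6*x_2 → -11/6*x_1 + 11/2*x_2**2*x_3 + 11/2*x_2 + 11/2
  leading term x_1: subtract (-11/24)·h_2 from -11/6*x_1 + 11/2*x_2**2*x_3 + 11/2*x_2 + 11/2 → 0
  remainder 0.

S(h_2,k_3): leading monomials are coprime, so the S-polynomial reduces to 0 (Buchberger's first criterion).
Every S-polynomial of the final basis reduces to 0, so we have a Gröbner basis.
Inter-reduce: drop elements whose leading term is divisible by another's, tail-reduce, and make monic.
Reduced Gröbner basis: {x_1 - 3*x_2**2*x_3 - 3*x_2 - 3, x_2**2*x_3**2 - 3/2*x_2**2*x_3 + x_2*x_3 - 5/3*x_2 + x_3 + 1/3}.

These differ, so the ideals are not equal.
The choice of monomial ordering does not affect the verdict — as long as both bases are computed under the same ordering, their equality decides ideal equality.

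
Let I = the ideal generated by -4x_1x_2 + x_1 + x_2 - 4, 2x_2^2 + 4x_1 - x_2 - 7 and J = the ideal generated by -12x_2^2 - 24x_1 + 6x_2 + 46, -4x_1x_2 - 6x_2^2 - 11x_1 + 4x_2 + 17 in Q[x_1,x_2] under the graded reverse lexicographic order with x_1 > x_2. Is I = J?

Since reduced Gröbner bases are canonical representatives of ideals under a given ordering, it suffices to compute and compare them.
Buchberger on the first generating set:
f_1 = -4x_1x_2 + x_1 + x_2 - 4, LT = x_1x_2.
f_2 = 2x_2^2 + 4x_1 - x_2 - 7, LT = x_2^2.

S(f_1,f_2): lcm = x_1x_2^2. S = -2x_1^2 + 1/4x_1x_2 - 1/4x_2^2 + 7/2x_1 + x_2.
  reduce S modulo (f_1, f_2):
  remainder -2x_1^2 + 65/16x_1 + 15/16x_2 - 9/8 ≠ 0; add g_3 = -2x_1^2 + 65/16x_1 + 15/16x_2 - 9/8 to the basis.

The other S-polynomials (S(f_1,g_3), S(f_2,g_3)) all reduce to 0 modulo the current basis, so we have a Gröbner basis.
Inter-reduce: drop elements whose leading term is divisible by another's, tail-reduce, and make monic.
Reduced Gröbner basis: {x_1^2 - 65/32x_1 - 15/32x_2 + 9/16, x_1x_2 - 1/4x_1 - 1/4x_2 + 1, x_2^2 + 2x_1 - 1/2x_2 - 7/2}.

Buchberger on the second generating set:
h_1 = -12x_2^2 - 24x_1 + 6x_2 + 46, LT = x_2^2.
h_2 = -4x_1x_2 - 6x_2^2 - 11x_1 + 4x_2 + 17, LT = x_1x_2.

S(h_1,h_2): lcm = x_1x_2^2. S = -3/2x_2^3 + 2x_1^2 - 13/4x_1x_2 + x_2^2 - 23/6x_1 + 17/4x_2.
  reduce S modulo (h_1, h_2):
  remainder 2x_1^2 - 211/48x_1 - 23/16x_2 + 4/3 ≠ 0; add k_3 = 2x_1^2 - 211/48x_1 - 23/16x_2 + 4/3 to the basis.

The other S-polynomials (S(h_1,k_3), S(h_2,k_3)) all reduce to 0 modulo the current basis, so we have a Gröbner basis.
Inter-reduce: drop elements whose leading term is divisible by another's, tail-reduce, and make monic.
Reduced Gröbner basis: {x_1^2 - 211/96x_1 - 23/32x_2 + 2/3, x_1x_2 - 1/4x_1 - 1/4x_2 + 3/2, x_2^2 + 2x_1 - 1/2x_2 - 23/6}.

Since the reduced bases disagree, the two ideals are not the same.
The same test decides containment: I ⊆ J iff every generator of I reduces to 0 modulo a Gröbner basis of J.

No, the ideals differ.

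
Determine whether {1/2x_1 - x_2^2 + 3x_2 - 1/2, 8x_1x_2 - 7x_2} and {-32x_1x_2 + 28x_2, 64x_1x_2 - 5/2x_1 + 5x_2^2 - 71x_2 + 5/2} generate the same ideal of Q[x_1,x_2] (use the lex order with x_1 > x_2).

Two ideals are equal iff their reduced Gröbner bases coincide (the reduced basis is unique for a fixed ordering).
Buchberger on the first generating set:
f_1 = 1/2x_1 - x_2^2 + 3x_2 - 1/2, LT = x_1.
f_2 = 8x_1x_2 - 7x_2, LT = x_1x_2.

S(f_1,f_2): lcm = x_1x_2. S = -2x_2^3 + 6x_2^2 - 1/8x_2.
  leading term x_2^3: no divisor's leading term divides it; move -2x_2^3 to the remainder.
  leading term x_2^2: no divisor's leading term divides it; move 6x_2^2 to the remainder.
  leading term x_2: no divisor's leading term divides it; move -1/8x_2 to the remainder.
  remainder -2x_2^3 + 6x_2^2 - 1/8x_2 ≠ 0; add g_3 = -2x_2^3 + 6x_2^2 - 1/8x_2 to the basis.

S(f_1,g_3): leading monomials are coprime, so the S-polynomial reduces to 0 (Buchberger's first criterion).
S(f_2,g_3): lcm = x_1x_2^3. S = 3x_1x_2^2 - 1/16x_1x_2 - 7/8x_2^3.
  leading term x_1x_2^2: subtract (6x_2^2)·f_1 from 3x_1x_2^2 - 1/16x_1x_2 - 7/8x_2^3 → -1/16x_1x_2 + 6x_2^4 - 151/8x_2^3 + 3x_2^2
  leading term x_1x_2: subtract (-1/8x_2)·f_1 from -1/16x_1x_2 + 6x_2^4 - 151/8x_2^3 + 3x_2^2 → 6x_2^4 - 19x_2^3 + 27/8x_2^2 - 1/16x_2
  leading term x_2^4: subtract (-3x_2)·g_3 from 6x_2^4 - 19x_2^3 + 27/8x_2^2 - 1/16x_2 → -x_2^3 + 3x_2^2 - 1/16x_2
  leading term x_2^3: subtract (1/2)·g_3 from -x_2^3 + 3x_2^2 - 1/16x_2 → 0
  remainder 0.

Every S-polynomial of the final basis reduces to 0, so we have a Gröbner basis.
Inter-reduce: drop elements whose leading term is divisible by another's, tail-reduce, and make monic.
Reduced Gröbner basis: {x_1 - 2x_2^2 + 6x_2 - 1, x_2^3 - 3x_2^2 + 1/16x_2}.

Buchberger on the second generating set:
h_1 = -32x_1x_2 + 28x_2, LT = x_1x_2.
h_2 = 64x_1x_2 - 5/2x_1 + 5x_2^2 - 71x_2 + 5/2, LT = x_1x_2.

S(h_1,h_2): lcm = x_1x_2. S = 5/128x_1 - 5/64x_2^2 + 15/64x_2 - 5/128.
  leading term x_1: no divisor's leading term divides it; move 5/128x_1 to the remainder.
  leading term x_2^2: no divisor's leading term divides it; move -5/64x_2^2 to the remainder.
  leading term x_2: no divisor's leading term divides it; move 15/64x_2 to the remainder.
  leading term 1: no divisor's leading term divides it; move -5/128 to the remainder.
  remainder 5/128x_1 - 5/64x_2^2 + 15/64x_2 - 5/128 ≠ 0; add k_3 = 5/128x_1 - 5/64x_2^2 + 15/64x_2 - 5/128 to the basis.

S(h_1,k_3): lcm = x_1x_2. S = 2x_2^3 - 6x_2^2 + 1/8x_2.
  leading term x_2^3: no divisor's leading term divides it; move 2x_2^3 to the remainder.
  leading term x_2^2: no divisor's leading term divides it; move -6x_2^2 to the remainder.
  leading term x_2: no divisor's leading term divides it; move 1/8x_2 to the remainder.
  remainder 2x_2^3 - 6x_2^2 + 1/8x_2 ≠ 0; add k_4 = 2x_2^3 - 6x_2^2 + 1/8x_2 to the basis.

S(h_2,k_3): lcm = x_1x_2. S = -5/128x_1 + 2x_2^3 - 379/64x_2^2 - 7/64x_2 + 5/128.
  leading term x_1: subtract (-1)·k_3 from -5/128x_1 + 2x_2^3 - 379/64x_2^2 - 7/64x_2 + 5/128 → 2x_2^3 - 6x_2^2 + 1/8x_2
  leading term x_2^3: subtract (1)·k_4 from 2x_2^3 - 6x_2^2 + 1/8x_2 → 0
  remainder 0.

S(h_1,k_4): lcm = x_1x_2^3. S = 3x_1x_2^2 - 1/16x_1x_2 - 7/8x_2^3.
  leading term x_1x_2^2: subtract (-3/32x_2)·h_1 from 3x_1x_2^2 - 1/16x_1x_2 - 7/8x_2^3 → -1/16x_1x_2 - 7/8x_2^3 + 21/8x_2^2
  leading term x_1x_2: subtract (1/512)·h_1 from -1/16x_1x_2 - 7/8x_2^3 + 21/8x_2^2 → -7/8x_2^3 + 21/8x_2^2 - 7/128x_2
  leading term x_2^3: subtract (-7/16)·k_4 from -7/8x_2^3 + 21/8x_2^2 - 7/128x_2 → 0
  remainder 0.

S(h_2,k_4): lcm = x_1x_2^3. S = 379/128x_1x_2^2 - 1/16x_1x_2 + 5/64x_2^4 - 71/64x_2^3 + 5/128x_2^2.
  leading term x_1x_2^2: subtract (-379/4096x_2)·h_1 from 379/128x_1x_2^2 - 1/16x_1x_2 + 5/64x_2^4 - 71/64x_2^3 + 5/128x_2^2 → -1/16x_1x_2 + 5/64x_2^4 - 71/64x_2^3 + 2693/1024x_2^2
  leading term x_1x_2: subtract (1/512)·h_1 from -1/16x_1x_2 + 5/64x_2^4 - 71/64x_2^3 + 2693/1024x_2^2 → 5/64x_2^4 - 71/64x_2^3 + 2693/1024x_2^2 - 7/128x_2
  leading term x_2^4: subtract (5/128x_2)·k_4 from 5/64x_2^4 - 71/64x_2^3 + 2693/1024x_2^2 - 7/128x_2 → -7/8x_2^3 + 21/8x_2^2 - 7/128x_2
  leading term x_2^3: subtract (-7/16)·k_4 from -7/8x_2^3 + 21/8x_2^2 - 7/128x_2 → 0
  remainder 0.

S(k_3,k_4): leading monomials are coprime, so the S-polynomial reduces to 0 (Buchberger's first criterion).
Every S-polynomial of the final basis reduces to 0, so we have a Gröbner basis.
Inter-reduce: drop elements whose leading term is divisible by another's, tail-reduce, and make monic.
Reduced Gröbner basis: {x_1 - 2x_2^2 + 6x_2 - 1, x_2^3 - 3x_2^2 + 1/16x_2}.

These coincide, so the ideals are equal.
The choice of monomial ordering does not affect the verdict — as long as both bases are computed under the same ordering, their equality decides ideal equality.

Yes, the ideals are equal.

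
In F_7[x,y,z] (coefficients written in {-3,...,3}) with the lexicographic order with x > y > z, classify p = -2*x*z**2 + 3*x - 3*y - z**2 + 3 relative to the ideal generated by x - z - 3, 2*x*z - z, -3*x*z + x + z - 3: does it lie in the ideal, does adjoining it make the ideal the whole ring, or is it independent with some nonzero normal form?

First compute the reduced Gröbner basis of I by Buchberger's algorithm.
f_1 = x - z - 3, LT = x.
f_2 = 2*x*z - z, LT = x*z.
f_3 = -3*x*z + x + z - 3, LT = x*z.

S(f_1,f_2): lcm = x*z. S = -z**2 + z.
  reduce S modulo (f_1, f_2, f_3):
  remainder -z**2 + z ≠ 0; add h_4 = -z**2 + z to the basis.

S(f_1,f_3): lcm = x*z. S = -2*x - z**2 + 2*z - 1.
  reduce S modulo (f_1, f_2, f_3, h_4):
  remainder -z ≠ 0; add h_5 = -z to the basis.

The other S-polynomials (S(f_2,f_3), S(f_1,h_4), S(f_2,h_4), S(f_3,h_4), S(f_1,h_5), S(f_2,h_5), S(f_3,h_5), S(h_4,h_5)) all reduce to 0 modulo the current basis, so we have a Gröbner basis.
Inter-reduce: drop elements whose leading term is divisible by another's, tail-reduce, and make monic.
Reduced Gröbner basis: {x - 3, z}.
Label its elements g_1 = x - 3, g_2 = z.

Reduce p = -2*x*z**2 + 3*x - 3*y - z**2 + 3 modulo G:
  leading term x*z**2: subtract (-2*z**2)·g_1 from -2*x*z**2 + 3*x - 3*y - z**2 + 3 → 3*x - 3*y + 3
  leading term x: subtract (3)·g_1 from 3*x - 3*y + 3 → -3*y - 2
  leading term y: no divisor's leading term divides it; move -3*y to the remainder.
  leading term 1: no divisor's leading term divides it; move -2 to the remainder.
  normal form = -3*y - 2.
The normal form is nonzero, so p ∉ I. Since p minus its normal form lies in I, I + (p) = I + (r) where r = -3*y - 2; decide whether this ideal is the whole ring.
Run Buchberger on G together with r (pairs among the g_i already reduce to 0 since G is a Gröbner basis):
g_1 = x - 3, LT = x.
g_2 = z, LT = z.
r = -3*y - 2, LT = y.

The S-polynomials (S(g_1,g_2), S(g_1,r), S(g_2,r)) all reduce to 0 modulo the current basis, so we have a Gröbner basis.
Inter-reduce: drop elements whose leading term is divisible by another's, tail-reduce, and make monic.
Reduced Gröbner basis: {x - 3, y + 3, z}.
The reduced Gröbner basis of I + (p) is {x - 3, y + 3, z} ≠ {1}, a proper ideal, so the enlarged system stays consistent: p is independent of I, with normal form -3*y - 2.

-2*x*z**2 + 3*x - 3*y - z**2 + 3 is independent of I; its normal form modulo I is -3*y - 2.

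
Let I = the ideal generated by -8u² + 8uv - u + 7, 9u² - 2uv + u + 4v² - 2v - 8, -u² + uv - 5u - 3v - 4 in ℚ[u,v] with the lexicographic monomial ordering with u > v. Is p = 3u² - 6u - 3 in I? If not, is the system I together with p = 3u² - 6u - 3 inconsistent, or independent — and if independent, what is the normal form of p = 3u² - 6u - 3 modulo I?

Adjoining 3u² - 6u - 3 makes the ideal the whole ring: the system is inconsistent.

First compute the reduced Gröbner basis of I by Buchberger's algorithm.
f_1 = -8u² + 8uv - u + 7, LT = u².
f_2 = 9u² - 2uv + u + 4v² - 2v - 8, LT = u².
f_3 = -u² + uv - 5u - 3v - 4, LT = u².

S(f_1,f_2): lcm = u². S = -7/9uv + 1/72u - 4/9v² + 2/9v + 1/72.
  reduce S modulo (f_1, f_2, f_3):
  remainder -7/9uv + 1/72u - 4/9v² + 2/9v + 1/72 ≠ 0; add h_4 = -7/9uv + 1/72u - 4/9v² + 2/9v + 1/72 to the basis.

S(f_1,f_3): lcm = u². S = -39/8u - 3v - 39/8.
  reduce S modulo (f_1, f_2, f_3, h_4):
  remainder -39/8u - 3v - 39/8 ≠ 0; add h_5 = -39/8u - 3v - 39/8 to the basis.

S(f_1,h_4): lcm = u²v. S = 1/56u² - 11/7uv² + 23/56uv + 1/56u - ⅞v.
  reduce S modulo (f_1, f_2, f_3, h_4, h_5):
  remainder 44/49v³ - 465/686v² - 3579/4459v ≠ 0; add h_6 = 44/49v³ - 465/686v² - 3579/4459v to the basis.

S(f_3,h_4): lcm = u²v. S = 1/56u² - 11/7uv² + 37/7uv + 1/56u + 3v² + 4v.
  reduce S modulo (f_1, f_2, f_3, h_4, h_5, h_6):
  remainder 3/14v² + 87/14v ≠ 0; add h_7 = 3/14v² + 87/14v to the basis.

S(f_1,h_5): lcm = u². S = -21/13uv - ⅞u - ⅞.
  reduce S modulo (f_1, f_2, f_3, h_4, h_5, h_6, h_7):
  remainder -4508/169v ≠ 0; add h_8 = -4508/169v to the basis.

The other S-polynomials (S(f_2,f_3), S(f_2,h_4), S(f_2,h_5), S(f_3,h_5), S(h_4,h_5), S(f_1,h_6), S(f_2,h_6), S(f_3,h_6), S(h_4,h_6), S(h_5,h_6), S(f_1,h_7), S(f_2,h_7), S(f_3,h_7), S(h_4,h_7), S(h_5,h_7), S(h_6,h_7), S(f_1,h_8), S(f_2,h_8), S(f_3,h_8), S(h_4,h_8), S(h_5,h_8), S(h_6,h_8), S(h_7,h_8)) all reduce to 0 modulo the current basis, so we have a Gröbner basis.
Inter-reduce: drop elements whose leading term is divisible by another's, tail-reduce, and make monic.
Reduced Gröbner basis: {u + 1, v}.
Label its elements g_1 = u + 1, g_2 = v.

Reduce p = 3u² - 6u - 3 modulo G:
  leading term u²: subtract (3u)·g_1 from 3u² - 6u - 3 → -9u - 3
  leading term u: subtract (-9)·g_1 from -9u - 3 → 6
  leading term 1: no divisor's leading term divides it; move 6 to the remainder.
  normal form = 6.
The normal form is nonzero, so p ∉ I. Since p minus its normal form lies in I, I + (p) = I + (r) where r = 6; decide whether this ideal is the whole ring.
Here r = 6 is a nonzero constant, hence a unit: 1 ∈ I + (p), the Gröbner basis of I + (p) is {1}, and the enlarged system has no common solution — adjoining p is inconsistent.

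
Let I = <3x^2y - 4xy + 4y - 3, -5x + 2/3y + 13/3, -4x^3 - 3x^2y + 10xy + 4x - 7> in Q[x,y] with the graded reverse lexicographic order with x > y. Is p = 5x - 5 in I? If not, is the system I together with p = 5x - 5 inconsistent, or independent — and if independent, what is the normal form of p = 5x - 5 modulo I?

First compute the reduced Gröbner basis of I by Buchberger's algorithm.
f_1 = 3x^2y - 4xy + 4y - 3, LT = x^2y.
f_2 = -5x + 2/3y + 13/3, LT = x.
f_3 = -4x^3 - 3x^2y + 10xy + 4x - 7, LT = x^3.

S(f_1,f_2): lcm = x^2y. S = 2/15xy^2 - 7/15xy + 4/3y - 1.
  leading term xy^2: subtract (-2/75y^2)·f_2 from 2/15xy^2 - 7/15xy + 4/3y - 1 → 4/225y^3 - 7/15xy + 26/225y^2 + 4/3y - 1
  leading term y^3: no divisor's leading term divides it; move 4/225y^3 to the remainder.
  leading term xy: subtract (7/75y)·f_2 from -7/15xy + 26/225y^2 + 4/3y - 1 → 4/75y^2 + 209/225y - 1
  leading term y^2: no divisor's leading term divides it; move 4/75y^2 to the remainder.
  leading term y: no divisor's leading term divides it; move 209/225y to the remainder.
  leading term 1: no divisor's leading term divides it; move -1 to the remainder.
  remainder 4/225y^3 + 4/75y^2 + 209/225y - 1 ≠ 0; add h_4 = 4/225y^3 + 4/75y^2 + 209/225y - 1 to the basis.

S(f_1,f_3): lcm = x^3y. S = -3/4x^2y^2 - 4/3x^2y + 5/2xy^2 + 7/3xy - x - 7/4y.
  leading term x^2y^2: subtract (-1/4y)·f_1 from -3/4x^2y^2 - 4/3x^2y + 5/2xy^2 + 7/3xy - x - 7/4y → -4/3x^2y + 3/2xy^2 + 7/3xy + y^2 - x - 5/2y
  leading term x^2y: subtract (-4/9)·f_1 from -4/3x^2y + 3/2xy^2 + 7/3xy + y^2 - x - 5/2y → 3/2xy^2 + 5/9xy + y^2 - x - 13/18y - 4/3
  leading term xy^2: subtract (-3/10y^2)·f_2 from 3/2xy^2 + 5/9xy + y^2 - x - 13/18y - 4/3 → 1/5y^3 + 5/9xy + 23/10y^2 - x - 13/18y - 4/3
  leading term y^3: subtract (45/4)·h_4 from 1/5y^3 + 5/9xy + 23/10y^2 - x - 13/18y - 4/3 → 5/9xy + 17/10y^2 - x - 2011/180y + 119/12
  leading term xy: subtract (-1/9y)·f_2 from 5/9xy + 17/10y^2 - x - 2011/180y + 119/12 → 479/270y^2 - x - 5773/540y + 119/12
  leading term y^2: no divisor's leading term divides it; move 479/270y^2 to the remainder.
  leading term x: subtract (1/5)·f_2 from -x - 5773/540y + 119/12 → -1169/108y + 181/20
  leading term y: no divisor's leading term divides it; move -1169/108y to the remainder.
  leading term 1: no divisor's leading term divides it; move 181/20 to the remainder.
  remainder 479/270y^2 - 1169/108y + 181/20 ≠ 0; add h_5 = 479/270y^2 - 1169/108y + 181/20 to the basis.

S(f_2,f_3): lcm = x^3. S = -53/60x^2y - 13/15x^2 + 5/2xy + x - 7/4.
  leading term x^2y: subtract (-53/180)·f_1 from -53/60x^2y - 13/15x^2 + 5/2xy + x - 7/4 → -13/15x^2 + 119/90xy + x + 53/45y - 79/30
  leading term x^2: subtract (13/75x)·f_2 from -13/15x^2 + 119/90xy + x + 53/45y - 79/30 → 181/150xy + 56/225x + 53/45y - 79/30
  leading term xy: subtract (-181/750y)·f_2 from 181/150xy + 56/225x + 53/45y - 79/30 → 181/1125y^2 + 56/225x + 5003/2250y - 79/30
  leading term y^2: subtract (1086/11975)·h_5 from 181/1125y^2 + 56/225x + 5003/2250y - 79/30 → 56/225x + 1727191/538875y - 620437/179625
  leading term x: subtract (-56/1125)·f_2 from 56/225x + 1727191/538875y - 620437/179625 → 5235221/1616625y - 5235221/1616625
  leading term y: no divisor's leading term divides it; move 5235221/1616625y to the remainder.
  leading term 1: no divisor's leading term divides it; move -5235221/1616625 to the remainder.
  remainder 5235221/1616625y - 5235221/1616625 ≠ 0; add h_6 = 5235221/1616625y - 5235221/1616625 to the basis.

The other S-polynomials (S(f_1,h_4), S(f_2,h_4), S(f_3,h_4), S(f_1,h_5), S(f_2,h_5), S(f_3,h_5), S(h_4,h_5), S(f_1,h_6), S(f_2,h_6), S(f_3,h_6), S(h_4,h_6), S(h_5,h_6)) all reduce to 0 modulo the current basis, so we have a Gröbner basis.
Inter-reduce: drop elements whose leading term is divisible by another's, tail-reduce, and make monic.
Reduced Gröbner basis: {x - 1, y - 1}.
Label its elements g_1 = x - 1, g_2 = y - 1.

Reduce p = 5x - 5 modulo G:
  leading term x: subtract (5)·g_1 from 5x - 5 → 0
  normal form = 0.
Since the normal form is 0, p ∈ I.

5x - 5 lies in I (it reduces to 0).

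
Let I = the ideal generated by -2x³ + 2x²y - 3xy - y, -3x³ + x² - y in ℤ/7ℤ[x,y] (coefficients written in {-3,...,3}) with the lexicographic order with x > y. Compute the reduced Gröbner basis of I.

f_1 = -2x³ + 2x²y - 3xy - y, LT = x³.
f_2 = -3x³ + x² - y, LT = x³.

S(f_1,f_2): lcm = x³. S = -x²y - 2x² - 2xy - y.
  reduce S modulo (f_1, f_2):
  remainder -x²y - 2x² - 2xy - y ≠ 0; add g_3 = -x²y - 2x² - 2xy - y to the basis.

S(f_1,g_3): lcm = x³y. S = -2x³ - x²y² - 2x²y - 2xy² - xy - 3y².
  reduce S modulo (f_1, f_2, g_3):
  remainder -3x² - xy - 2y² + 3y ≠ 0; add g_4 = -3x² - xy - 2y² + 3y to the basis.

S(f_1,g_4): lcm = x³. S = x²y - 3xy² - xy - 3y.
  reduce S modulo (f_1, f_2, g_3, g_4):
  remainder -3xy² - y² + y ≠ 0; add g_5 = -3xy² - y² + y to the basis.

S(g_3,g_4): lcm = x²y. S = 2x² + 2xy² + 2xy - 3y³ + y² + y.
  reduce S modulo (f_1, f_2, g_3, g_4, g_5):
  remainder -xy - 3y³ - y² - y ≠ 0; add g_6 = -xy - 3y³ - y² - y to the basis.

S(g_4,g_5): lcm = x²y². S = -2xy³ + 2xy² - 2xy + 3y⁴ - y³.
  reduce S modulo (f_1, f_2, g_3, g_4, g_5, g_6):
  remainder 3y⁴ + y³ + 3y² - 2y ≠ 0; add g_7 = 3y⁴ + y³ + 3y² - 2y to the basis.

The other S-polynomials (S(f_2,g_3), S(f_2,g_4), S(f_1,g_5), S(f_2,g_5), S(g_3,g_5), S(f_1,g_6), S(f_2,g_6), S(g_3,g_6), S(g_4,g_6), S(g_5,g_6), S(f_1,g_7), S(f_2,g_7), S(g_3,g_7), S(g_4,g_7), S(g_5,g_7), S(g_6,g_7)) all reduce to 0 modulo the current basis, so we have a Gröbner basis.
Inter-reduce: drop elements whose leading term is divisible by another's, tail-reduce, and make monic.

G = {x² - y³ - 2y² + y, xy + 3y³ + y² + y, y⁴ - 2y³ + y² - 3y}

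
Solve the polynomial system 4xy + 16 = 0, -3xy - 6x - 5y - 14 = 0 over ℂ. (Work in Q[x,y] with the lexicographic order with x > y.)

{(5/3, -12/5), (-2, 2)}

Compute a lex Gröbner basis by Buchberger's algorithm.
f_1 = 4xy + 16, LT = xy.
f_2 = -3xy - 6x - 5y - 14, LT = xy.

S(f_1,f_2): lcm = xy. S = -2x - 5/3y - 2/3.
  reduce S modulo (f_1, f_2):
  remainder -2x - 5/3y - 2/3 ≠ 0; add h_3 = -2x - 5/3y - 2/3 to the basis.

S(f_1,h_3): lcm = xy. S = -5/6y^2 - 1/3y + 4.
  reduce S modulo (f_1, f_2, h_3):
  remainder -5/6y^2 - 1/3y + 4 ≠ 0; add h_4 = -5/6y^2 - 1/3y + 4 to the basis.

The other S-polynomials (S(f_2,h_3), S(f_1,h_4), S(f_2,h_4), S(h_3,h_4)) all reduce to 0 modulo the current basis, so we have a Gröbner basis.
Inter-reduce: drop elements whose leading term is divisible by another's, tail-reduce, and make monic.
Reduced Gröbner basis: {x + 5/6y + 1/3, y^2 + 2/5y - 24/5}.

From the last basis element, y^2 + 2/5y - 24/5 = 0, so y takes values in {-12/5, 2}. Each choice, substituted upward through the basis, yields the corresponding point(s) of the solution set.
  y = -12/5: the earlier basis element becomes x - 5/3 = 0, giving x = 5/3 — point (5/3, -12/5).
  y = 2: the earlier basis element becomes x + 2 = 0, giving x = -2 — point (-2, 2).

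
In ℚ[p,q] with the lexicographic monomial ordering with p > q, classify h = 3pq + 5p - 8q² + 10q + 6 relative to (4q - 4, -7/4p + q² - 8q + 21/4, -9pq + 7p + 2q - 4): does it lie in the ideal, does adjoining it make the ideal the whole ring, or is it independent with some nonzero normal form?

3pq + 5p - 8q² + 10q + 6 lies in I (it reduces to 0).

First compute the reduced Gröbner basis of I by Buchberger's algorithm.
f_1 = 4q - 4, LT = q.
f_2 = -7/4p + q² - 8q + 21/4, LT = p.
f_3 = -9pq + 7p + 2q - 4, LT = pq.

The S-polynomials (S(f_1,f_2), S(f_1,f_3), S(f_2,f_3)) all reduce to 0 modulo the current basis, so we have a Gröbner basis.
Inter-reduce: drop elements whose leading term is divisible by another's, tail-reduce, and make monic.
Reduced Gröbner basis: {p + 1, q - 1}.
Label its elements g_1 = p + 1, g_2 = q - 1.

Reduce h = 3pq + 5p - 8q² + 10q + 6 modulo G:
  leading term pq: subtract (3q)·g_1 from 3pq + 5p - 8q² + 10q + 6 → 5p - 8q² + 7q + 6
  leading term p: subtract (5)·g_1 from 5p - 8q² + 7q + 6 → -8q² + 7q + 1
  leading term q²: subtract (-8q)·g_2 from -8q² + 7q + 1 → -q + 1
  leading term q: subtract (-1)·g_2 from -q + 1 → 0
  normal form = 0.
Since the normal form is 0, h ∈ I.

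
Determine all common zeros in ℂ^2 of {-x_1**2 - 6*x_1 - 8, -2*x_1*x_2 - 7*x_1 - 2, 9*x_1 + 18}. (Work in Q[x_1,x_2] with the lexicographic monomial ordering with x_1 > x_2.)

{(-2, -3)}

Compute a lex Gröbner basis by Buchberger's algorithm.
f_1 = -x_1**2 - 6*x_1 - 8, LT = x_1**2.
f_2 = -2*x_1*x_2 - 7*x_1 - 2, LT = x_1*x_2.
f_3 = 9*x_1 + 18, LT = x_1.

S(f_1,f_2): lcm = x_1**2*x_2. S = -7/2*x_1**2 + 6*x_1*x_2 - x_1 + 8*x_2.
  reduce S modulo (f_1, f_2, f_3):
  remainder 8*x_2 + 24 ≠ 0; add h_4 = 8*x_2 + 24 to the basis.

The other S-polynomials (S(f_1,f_3), S(f_2,f_3), S(f_1,h_4), S(f_2,h_4), S(f_3,h_4)) all reduce to 0 modulo the current basis, so we have a Gröbner basis.
Inter-reduce: drop elements whose leading term is divisible by another's, tail-reduce, and make monic.
Reduced Gröbner basis: {x_1 + 2, x_2 + 3}.

From the last basis element, x_2 + 3 = 0, so x_2 takes values in {-3}. Each choice, substituted upward through the basis, yields the corresponding point(s) of the solution set.
  x_2 = -3: the earlier basis element becomes x_1 + 2 = 0, giving x_1 = -2 — point (-2, -3).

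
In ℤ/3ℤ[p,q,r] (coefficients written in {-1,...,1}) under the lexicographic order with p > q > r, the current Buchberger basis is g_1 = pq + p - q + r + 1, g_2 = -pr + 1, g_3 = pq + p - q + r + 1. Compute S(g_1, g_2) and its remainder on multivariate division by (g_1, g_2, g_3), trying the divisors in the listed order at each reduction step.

S(g_1, g_2) = pr - qr + q + r² + r; remainder on division = -qr + q + r² + r + 1.

lcm(LM(g_1), LM(g_2)) = pqr.
S = (lcm/LT(g_1))·g_1 − (lcm/LT(g_2))·g_2 = pr - qr + q + r² + r.
Reduce S modulo (g_1, g_2, g_3) in that order:
  leading term pr: subtract (-1)·g_2 from pr - qr + q + r² + r → -qr + q + r² + r + 1
  leading term qr: no divisor's leading term divides it; move -qr to the remainder.
  leading term q: no divisor's leading term divides it; move q to the remainder.
  leading term r²: no divisor's leading term divides it; move r² to the remainder.
  leading term r: no divisor's leading term divides it; move r to the remainder.
  leading term 1: no divisor's leading term divides it; move 1 to the remainder.
The remainder -qr + q + r² + r + 1 is nonzero, so it would be added as the next basis element.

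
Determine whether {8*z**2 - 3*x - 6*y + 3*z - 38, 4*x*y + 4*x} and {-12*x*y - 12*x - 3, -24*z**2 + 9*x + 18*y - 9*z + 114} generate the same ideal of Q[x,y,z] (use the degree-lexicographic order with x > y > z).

No, the ideals differ.

Equality of ideals is decidable: compute both reduced Gröbner bases (unique for the ordering) and check whether they agree.
Buchberger on the first generating set:
f_1 = 8*z**2 - 3*x - 6*y + 3*z - 38, LT = z**2.
f_2 = 4*x*y + 4*x, LT = x*y.

The S-polynomials (S(f_1,f_2)) all reduce to 0 modulo the current basis, so we have a Gröbner basis.
Inter-reduce: drop elements whose leading term is divisible by another's, tail-reduce, and make monic.
Reduced Gröbner basis: {x*y + x, z**2 - 3/8*x - 3/4*y + 3/8*z - 19/4}.

Buchberger on the second generating set:
h_1 = -12*x*y - 12*x - 3, LT = x*y.
h_2 = -24*z**2 + 9*x + 18*y - 9*z + 114, LT = z**2.

The S-polynomials (S(h_1,h_2)) all reduce to 0 modulo the current basis, so we have a Gröbner basis.
Inter-reduce: drop elements whose leading term is divisible by another's, tail-reduce, and make monic.
Reduced Gröbner basis: {x*y + x + 1/4, z**2 - 3/8*x - 3/4*y + 3/8*z - 19/4}.

These differ, so the ideals are not equal.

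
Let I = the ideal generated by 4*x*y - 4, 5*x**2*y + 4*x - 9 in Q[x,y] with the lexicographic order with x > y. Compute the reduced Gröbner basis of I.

Buchberger's algorithm terminates because the ascending chain of leading-term ideals stabilizes.

f_1 = 4*x*y - 4, LT = x*y.
f_2 = 5*x**2*y + 4*x - 9, LT = x**2*y.

S(f_1,f_2): lcm = x**2*y. S = -9/5*x + 9/5.
  leading term x: no divisor's leading term divides it; move -9/5*x to the remainder.
  leading term 1: no divisor's leading term divides it; move 9/5 to the remainder.
  remainder -9/5*x + 9/5 ≠ 0; add g_3 = -9/5*x + 9/5 to the basis.

S(f_1,g_3): lcm = x*y. S = y - 1.
  leading term y: no divisor's leading term divides it; move y to the remainder.
  leading term 1: no divisor's leading term divides it; move -1 to the remainder.
  remainder y - 1 ≠ 0; add g_4 = y - 1 to the basis.

The other S-polynomials (S(f_2,g_3), S(f_1,g_4), S(f_2,g_4), S(g_3,g_4)) all reduce to 0 modulo the current basis, so we have a Gröbner basis.
Inter-reduce: drop elements whose leading term is divisible by another's, tail-reduce, and make monic.

G = {x - 1, y - 1}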